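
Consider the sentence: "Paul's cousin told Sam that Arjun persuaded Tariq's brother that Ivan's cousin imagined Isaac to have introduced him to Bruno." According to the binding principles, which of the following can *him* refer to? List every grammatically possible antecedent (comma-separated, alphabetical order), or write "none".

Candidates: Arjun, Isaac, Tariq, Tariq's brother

*him* is a pronoun; Principle B requires it to be free in its binding domain — the clause headed by 'introduced'.
— Arjun: subject of the clause headed by 'persuaded'; c-commands the pronoun but lies outside its binding domain — allowed.
— Isaac: subject of the clause headed by 'introduced'; c-commands the pronoun within its binding domain — blocked (Principle B).
— Tariq: possessor inside the object DP of the clause headed by 'persuaded'; does not c-command the pronoun — Principle B does not apply; allowed.
— Tariq's brother: object of the clause headed by 'persuaded'; c-commands the pronoun but lies outside its binding domain — allowed.

Arjun, Tariq, Tariq's brother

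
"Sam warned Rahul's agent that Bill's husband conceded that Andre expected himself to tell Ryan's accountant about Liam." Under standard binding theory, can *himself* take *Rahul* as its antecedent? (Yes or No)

No

*himself* is a reflexive; Principle A requires it to be bound within its binding domain — the clause headed by 'expected'.
— Rahul: possessor inside the object DP of the matrix clause; does not c-command the reflexive — cannot bind it (Principle A).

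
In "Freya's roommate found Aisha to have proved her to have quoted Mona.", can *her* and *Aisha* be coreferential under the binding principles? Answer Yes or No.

*Aisha* is an R-expression; Principle C requires it to be free (not bound by any c-commanding expression).
— her: subject of the clause headed by 'quoted'; the R-expression locally c-commands the pronoun — coreference blocked (Principle B on the pronoun).

No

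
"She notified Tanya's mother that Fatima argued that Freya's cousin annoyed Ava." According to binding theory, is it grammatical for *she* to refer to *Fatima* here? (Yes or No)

*Fatima* is an R-expression; Principle C requires it to be free (not bound by any c-commanding expression).
— she: subject of the matrix clause; the pronoun c-commands the R-expression — coreference blocked (Principle C).

No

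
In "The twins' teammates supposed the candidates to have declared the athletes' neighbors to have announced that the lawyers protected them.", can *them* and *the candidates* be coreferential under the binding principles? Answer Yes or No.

*the candidates* is an R-expression; Principle C requires it to be free (not bound by any c-commanding expression).
— them: object of the clause headed by 'protected'; the pronoun does not c-command the R-expression — coreference allowed.

Yes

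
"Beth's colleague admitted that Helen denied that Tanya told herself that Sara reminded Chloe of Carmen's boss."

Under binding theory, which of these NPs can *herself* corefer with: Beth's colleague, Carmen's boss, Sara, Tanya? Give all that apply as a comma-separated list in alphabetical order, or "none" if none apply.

Tanya

*herself* is a reflexive; Principle A requires it to be bound within its binding domain — the clause headed by 'told'.
— Beth's colleague: subject of the matrix clause; c-commands the reflexive but lies outside its binding domain — cannot bind it (Principle A).
— Carmen's boss: second object of the clause headed by 'reminded'; does not c-command the reflexive — cannot bind it (Principle A).
— Sara: subject of the clause headed by 'reminded'; does not c-command the reflexive — cannot bind it (Principle A).
— Tanya: subject of the clause headed by 'told'; c-commands the reflexive within its binding domain — allowed (Principle A).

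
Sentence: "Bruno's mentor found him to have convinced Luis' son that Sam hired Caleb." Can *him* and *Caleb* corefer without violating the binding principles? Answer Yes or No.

*Caleb* is an R-expression; Principle C requires it to be free (not bound by any c-commanding expression).
— him: subject of the clause headed by 'convinced'; the pronoun c-commands the R-expression — coreference blocked (Principle C).

No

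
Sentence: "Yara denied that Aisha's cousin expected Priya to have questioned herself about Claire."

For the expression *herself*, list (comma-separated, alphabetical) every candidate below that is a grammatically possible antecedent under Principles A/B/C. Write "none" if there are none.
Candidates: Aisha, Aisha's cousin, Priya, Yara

*herself* is a reflexive; Principle A requires it to be bound within its binding domain — the clause headed by 'questioned'.
— Aisha: possessor inside the subject DP of the clause headed by 'expected'; does not c-command the reflexive — cannot bind it (Principle A).
— Aisha's cousin: subject of the clause headed by 'expected'; c-commands the reflexive but lies outside its binding domain — cannot bind it (Principle A).
— Priya: subject of the clause headed by 'questioned'; c-commands the reflexive within its binding domain — allowed (Principle A).
— Yara: subject of the matrix clause; c-commands the reflexive but lies outside its binding domain — cannot bind it (Principle A).

Priya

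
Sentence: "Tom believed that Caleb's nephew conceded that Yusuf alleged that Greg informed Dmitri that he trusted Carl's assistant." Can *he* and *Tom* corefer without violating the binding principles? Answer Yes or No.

Yes

*Tom* is an R-expression; Principle C requires it to be free (not bound by any c-commanding expression).
— he: subject of the clause headed by 'trusted'; the pronoun does not c-command the R-expression — coreference allowed.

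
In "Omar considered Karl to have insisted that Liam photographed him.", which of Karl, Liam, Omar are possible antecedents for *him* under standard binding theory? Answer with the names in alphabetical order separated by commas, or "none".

*him* is a pronoun; Principle B requires it to be free in its binding domain — the clause headed by 'photographed'.
— Karl: subject of the clause headed by 'insisted'; c-commands the pronoun but lies outside its binding domain — allowed.
— Liam: subject of the clause headed by 'photographed'; c-commands the pronoun within its binding domain — blocked (Principle B).
— Omar: subject of the matrix clause; c-commands the pronoun but lies outside its binding domain — allowed.

Karl, Omar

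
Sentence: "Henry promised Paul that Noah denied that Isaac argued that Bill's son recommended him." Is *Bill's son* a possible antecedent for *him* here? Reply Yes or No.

*him* is a pronoun; Principle B requires it to be free in its binding domain — the clause headed by 'recommended'.
— Bill's son: subject of the clause headed by 'recommended'; c-commands the pronoun within its binding domain — blocked (Principle B).

No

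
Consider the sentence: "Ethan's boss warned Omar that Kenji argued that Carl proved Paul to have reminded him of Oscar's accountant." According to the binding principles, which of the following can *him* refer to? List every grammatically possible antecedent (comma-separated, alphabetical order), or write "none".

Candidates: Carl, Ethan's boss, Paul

Carl, Ethan's boss

*him* is a pronoun; Principle B requires it to be free in its binding domain — the clause headed by 'reminded'.
— Carl: subject of the clause headed by 'proved'; c-commands the pronoun but lies outside its binding domain — allowed.
— Ethan's boss: subject of the matrix clause; c-commands the pronoun but lies outside its binding domain — allowed.
— Paul: subject of the clause headed by 'reminded'; c-commands the pronoun within its binding domain — blocked (Principle B).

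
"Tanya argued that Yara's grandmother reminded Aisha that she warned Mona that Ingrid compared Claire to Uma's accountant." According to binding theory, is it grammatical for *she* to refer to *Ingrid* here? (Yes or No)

No

*Ingrid* is an R-expression; Principle C requires it to be free (not bound by any c-commanding expression).
— she: subject of the clause headed by 'warned'; the pronoun c-commands the R-expression — coreference blocked (Principle C).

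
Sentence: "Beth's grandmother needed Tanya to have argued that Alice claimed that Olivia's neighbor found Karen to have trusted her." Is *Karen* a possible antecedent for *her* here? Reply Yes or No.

No

*her* is a pronoun; Principle B requires it to be free in its binding domain — the clause headed by 'trusted'.
— Karen: subject of the clause headed by 'trusted'; c-commands the pronoun within its binding domain — blocked (Principle B).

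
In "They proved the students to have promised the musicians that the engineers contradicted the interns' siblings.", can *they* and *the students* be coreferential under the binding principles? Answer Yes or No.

No

*the students* is an R-expression; Principle C requires it to be free (not bound by any c-commanding expression).
— they: subject of the matrix clause; the pronoun c-commands the R-expression — coreference blocked (Principle C).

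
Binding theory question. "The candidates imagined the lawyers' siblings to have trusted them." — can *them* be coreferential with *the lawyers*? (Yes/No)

Yes

*them* is a pronoun; Principle B requires it to be free in its binding domain — the clause headed by 'trusted'.
— the lawyers: possessor inside the subject DP of the clause headed by 'trusted'; does not c-command the pronoun — Principle B does not apply; allowed.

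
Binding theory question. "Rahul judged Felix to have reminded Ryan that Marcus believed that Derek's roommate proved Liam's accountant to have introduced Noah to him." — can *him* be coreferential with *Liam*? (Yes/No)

Yes

*him* is a pronoun; Principle B requires it to be free in its binding domain — the clause headed by 'introduced'.
— Liam: possessor inside the subject DP of the clause headed by 'introduced'; does not c-command the pronoun — Principle B does not apply; allowed.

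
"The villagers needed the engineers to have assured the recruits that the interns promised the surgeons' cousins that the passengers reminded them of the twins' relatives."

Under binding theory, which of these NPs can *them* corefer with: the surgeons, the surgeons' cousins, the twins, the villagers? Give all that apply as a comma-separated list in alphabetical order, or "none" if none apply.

the surgeons, the surgeons' cousins, the villagers

*them* is a pronoun; Principle B requires it to be free in its binding domain — the clause headed by 'reminded'.
— the surgeons: possessor inside the object DP of the clause headed by 'promised'; does not c-command the pronoun — Principle B does not apply; allowed.
— the surgeons' cousins: object of the clause headed by 'promised'; c-commands the pronoun but lies outside its binding domain — allowed.
— the twins: possessor inside the second object DP of the clause headed by 'reminded'; is c-commanded by the pronoun; coreference would bind this R-expression — blocked (Principle C).
— the villagers: subject of the matrix clause; c-commands the pronoun but lies outside its binding domain — allowed.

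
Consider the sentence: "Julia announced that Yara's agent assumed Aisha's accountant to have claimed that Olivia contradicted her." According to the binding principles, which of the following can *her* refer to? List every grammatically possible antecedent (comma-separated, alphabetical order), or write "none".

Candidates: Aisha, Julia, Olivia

*her* is a pronoun; Principle B requires it to be free in its binding domain — the clause headed by 'contradicted'.
— Aisha: possessor inside the subject DP of the clause headed by 'claimed'; does not c-command the pronoun — Principle B does not apply; allowed.
— Julia: subject of the matrix clause; c-commands the pronoun but lies outside its binding domain — allowed.
— Olivia: subject of the clause headed by 'contradicted'; c-commands the pronoun within its binding domain — blocked (Principle B).

Aisha, Julia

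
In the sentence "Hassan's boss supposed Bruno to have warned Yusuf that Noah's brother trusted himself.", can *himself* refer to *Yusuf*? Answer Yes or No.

No

*himself* is a reflexive; Principle A requires it to be bound within its binding domain — the clause headed by 'trusted'.
— Yusuf: object of the clause headed by 'warned'; c-commands the reflexive but lies outside its binding domain — cannot bind it (Principle A).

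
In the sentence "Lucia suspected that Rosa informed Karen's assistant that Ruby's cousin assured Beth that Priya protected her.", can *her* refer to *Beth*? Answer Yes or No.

*her* is a pronoun; Principle B requires it to be free in its binding domain — the clause headed by 'protected'.
— Beth: object of the clause headed by 'assured'; c-commands the pronoun but lies outside its binding domain — allowed.

Yes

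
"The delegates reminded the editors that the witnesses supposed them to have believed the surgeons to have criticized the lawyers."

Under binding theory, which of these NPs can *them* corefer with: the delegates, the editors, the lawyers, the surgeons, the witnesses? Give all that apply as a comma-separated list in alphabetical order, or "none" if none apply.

*them* is a pronoun; Principle B requires it to be free in its binding domain — the clause headed by 'supposed'.
— the delegates: subject of the matrix clause; c-commands the pronoun but lies outside its binding domain — allowed.
— the editors: object of the matrix clause; c-commands the pronoun but lies outside its binding domain — allowed.
— the lawyers: object of the clause headed by 'criticized'; is c-commanded by the pronoun; coreference would bind this R-expression — blocked (Principle C).
— the surgeons: subject of the clause headed by 'criticized'; is c-commanded by the pronoun; coreference would bind this R-expression — blocked (Principle C).
— the witnesses: subject of the clause headed by 'supposed'; c-commands the pronoun within its binding domain — blocked (Principle B).

the delegates, the editors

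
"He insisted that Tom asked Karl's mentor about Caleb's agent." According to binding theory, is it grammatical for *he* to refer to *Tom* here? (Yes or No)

No

*Tom* is an R-expression; Principle C requires it to be free (not bound by any c-commanding expression).
— he: subject of the matrix clause; the pronoun c-commands the R-expression — coreference blocked (Principle C).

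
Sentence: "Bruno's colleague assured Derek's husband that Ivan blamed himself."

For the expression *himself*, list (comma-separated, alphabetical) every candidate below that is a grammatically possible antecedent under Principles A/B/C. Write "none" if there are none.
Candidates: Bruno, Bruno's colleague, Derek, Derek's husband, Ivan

Ivan

*himself* is a reflexive; Principle A requires it to be bound within its binding domain — the clause headed by 'blamed'.
— Bruno: possessor inside the subject DP of the matrix clause; does not c-command the reflexive — cannot bind it (Principle A).
— Bruno's colleague: subject of the matrix clause; c-commands the reflexive but lies outside its binding domain — cannot bind it (Principle A).
— Derek: possessor inside the object DP of the matrix clause; does not c-command the reflexive — cannot bind it (Principle A).
— Derek's husband: object of the matrix clause; c-commands the reflexive but lies outside its binding domain — cannot bind it (Principle A).
— Ivan: subject of the clause headed by 'blamed'; c-commands the reflexive within its binding domain — allowed (Principle A).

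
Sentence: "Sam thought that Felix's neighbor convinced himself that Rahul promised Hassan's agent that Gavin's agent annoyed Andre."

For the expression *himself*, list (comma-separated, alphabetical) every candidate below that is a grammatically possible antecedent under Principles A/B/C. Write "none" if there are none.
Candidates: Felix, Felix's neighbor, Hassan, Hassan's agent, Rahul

*himself* is a reflexive; Principle A requires it to be bound within its binding domain — the clause headed by 'convinced'.
— Felix: possessor inside the subject DP of the clause headed by 'convinced'; does not c-command the reflexive — cannot bind it (Principle A).
— Felix's neighbor: subject of the clause headed by 'convinced'; c-commands the reflexive within its binding domain — allowed (Principle A).
— Hassan: possessor inside the object DP of the clause headed by 'promised'; does not c-command the reflexive — cannot bind it (Principle A).
— Hassan's agent: object of the clause headed by 'promised'; does not c-command the reflexive — cannot bind it (Principle A).
— Rahul: subject of the clause headed by 'promised'; does not c-command the reflexive — cannot bind it (Principle A).

Felix's neighbor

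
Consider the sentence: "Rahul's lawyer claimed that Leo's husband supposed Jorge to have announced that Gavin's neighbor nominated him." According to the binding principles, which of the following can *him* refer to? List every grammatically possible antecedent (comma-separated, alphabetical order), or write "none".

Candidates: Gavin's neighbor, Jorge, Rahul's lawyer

Jorge, Rahul's lawyer

*him* is a pronoun; Principle B requires it to be free in its binding domain — the clause headed by 'nominated'.
— Gavin's neighbor: subject of the clause headed by 'nominated'; c-commands the pronoun within its binding domain — blocked (Principle B).
— Jorge: subject of the clause headed by 'announced'; c-commands the pronoun but lies outside its binding domain — allowed.
— Rahul's lawyer: subject of the matrix clause; c-commands the pronoun but lies outside its binding domain — allowed.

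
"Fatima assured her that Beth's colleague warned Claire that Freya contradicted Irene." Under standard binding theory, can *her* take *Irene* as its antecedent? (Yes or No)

*her* is a pronoun; Principle B requires it to be free in its binding domain — the matrix clause.
— Irene: object of the clause headed by 'contradicted'; is c-commanded by the pronoun; coreference would bind this R-expression — blocked (Principle C).

No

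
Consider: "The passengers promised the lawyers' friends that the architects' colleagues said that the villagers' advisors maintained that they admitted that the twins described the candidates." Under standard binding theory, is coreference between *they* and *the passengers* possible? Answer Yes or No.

*the passengers* is an R-expression; Principle C requires it to be free (not bound by any c-commanding expression).
— they: subject of the clause headed by 'admitted'; the pronoun does not c-command the R-expression — coreference allowed.

Yes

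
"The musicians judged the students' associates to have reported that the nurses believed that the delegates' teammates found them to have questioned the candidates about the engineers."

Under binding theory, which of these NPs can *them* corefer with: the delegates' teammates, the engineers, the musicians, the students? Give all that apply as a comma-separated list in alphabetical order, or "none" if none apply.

*them* is a pronoun; Principle B requires it to be free in its binding domain — the clause headed by 'found'.
— the delegates' teammates: subject of the clause headed by 'found'; c-commands the pronoun within its binding domain — blocked (Principle B).
— the engineers: second object of the clause headed by 'questioned'; is c-commanded by the pronoun; coreference would bind this R-expression — blocked (Principle C).
— the musicians: subject of the matrix clause; c-commands the pronoun but lies outside its binding domain — allowed.
— the students: possessor inside the subject DP of the clause headed by 'reported'; does not c-command the pronoun — Principle B does not apply; allowed.

the musicians, the students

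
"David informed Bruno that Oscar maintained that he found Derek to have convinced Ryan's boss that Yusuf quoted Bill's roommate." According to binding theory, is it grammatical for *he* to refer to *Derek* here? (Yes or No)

No

*Derek* is an R-expression; Principle C requires it to be free (not bound by any c-commanding expression).
— he: subject of the clause headed by 'found'; the pronoun c-commands the R-expression — coreference blocked (Principle C).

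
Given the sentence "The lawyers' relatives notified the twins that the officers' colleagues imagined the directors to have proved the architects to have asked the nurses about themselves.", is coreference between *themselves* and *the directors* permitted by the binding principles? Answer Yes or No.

*themselves* is a reflexive; Principle A requires it to be bound within its binding domain — the clause headed by 'asked'.
— the directors: subject of the clause headed by 'proved'; c-commands the reflexive but lies outside its binding domain — cannot bind it (Principle A).

No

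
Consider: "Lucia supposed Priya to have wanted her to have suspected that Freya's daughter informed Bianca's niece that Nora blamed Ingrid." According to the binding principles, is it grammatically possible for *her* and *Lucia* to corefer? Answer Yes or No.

*her* is a pronoun; Principle B requires it to be free in its binding domain — the clause headed by 'wanted'.
— Lucia: subject of the matrix clause; c-commands the pronoun but lies outside its binding domain — allowed.

Yes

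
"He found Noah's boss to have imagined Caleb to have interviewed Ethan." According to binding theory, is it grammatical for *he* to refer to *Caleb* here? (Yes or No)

No

*Caleb* is an R-expression; Principle C requires it to be free (not bound by any c-commanding expression).
— he: subject of the matrix clause; the pronoun c-commands the R-expression — coreference blocked (Principle C).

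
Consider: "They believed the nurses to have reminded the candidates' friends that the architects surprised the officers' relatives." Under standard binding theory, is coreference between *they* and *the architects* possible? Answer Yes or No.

No

*the architects* is an R-expression; Principle C requires it to be free (not bound by any c-commanding expression).
— they: subject of the matrix clause; the pronoun c-commands the R-expression — coreference blocked (Principle C).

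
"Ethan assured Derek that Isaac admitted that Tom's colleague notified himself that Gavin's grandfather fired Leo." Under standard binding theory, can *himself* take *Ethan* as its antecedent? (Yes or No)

No

*himself* is a reflexive; Principle A requires it to be bound within its binding domain — the clause headed by 'notified'.
— Ethan: subject of the matrix clause; c-commands the reflexive but lies outside its binding domain — cannot bind it (Principle A).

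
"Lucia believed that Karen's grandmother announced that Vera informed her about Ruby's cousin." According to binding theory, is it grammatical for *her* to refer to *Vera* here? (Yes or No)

*Vera* is an R-expression; Principle C requires it to be free (not bound by any c-commanding expression).
— her: object of the clause headed by 'informed'; the R-expression locally c-commands the pronoun — coreference blocked (Principle B on the pronoun).

No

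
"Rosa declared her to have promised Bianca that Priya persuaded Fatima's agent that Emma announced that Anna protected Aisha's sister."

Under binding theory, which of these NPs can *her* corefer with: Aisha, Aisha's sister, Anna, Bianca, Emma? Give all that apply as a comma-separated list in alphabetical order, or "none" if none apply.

*her* is a pronoun; Principle B requires it to be free in its binding domain — the matrix clause.
— Aisha: possessor inside the object DP of the clause headed by 'protected'; is c-commanded by the pronoun; coreference would bind this R-expression — blocked (Principle C).
— Aisha's sister: object of the clause headed by 'protected'; is c-commanded by the pronoun; coreference would bind this R-expression — blocked (Principle C).
— Anna: subject of the clause headed by 'protected'; is c-commanded by the pronoun; coreference would bind this R-expression — blocked (Principle C).
— Bianca: object of the clause headed by 'promised'; is c-commanded by the pronoun; coreference would bind this R-expression — blocked (Principle C).
— Emma: subject of the clause headed by 'announced'; is c-commanded by the pronoun; coreference would bind this R-expression — blocked (Principle C).

none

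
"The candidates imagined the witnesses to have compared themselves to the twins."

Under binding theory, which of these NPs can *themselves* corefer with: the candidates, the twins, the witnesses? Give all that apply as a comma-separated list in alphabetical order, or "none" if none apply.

the witnesses

*themselves* is a reflexive; Principle A requires it to be bound within its binding domain — the clause headed by 'compared'.
— the candidates: subject of the matrix clause; c-commands the reflexive but lies outside its binding domain — cannot bind it (Principle A).
— the twins: second object of the clause headed by 'compared'; does not c-command the reflexive — cannot bind it (Principle A).
— the witnesses: subject of the clause headed by 'compared'; c-commands the reflexive within its binding domain — allowed (Principle A).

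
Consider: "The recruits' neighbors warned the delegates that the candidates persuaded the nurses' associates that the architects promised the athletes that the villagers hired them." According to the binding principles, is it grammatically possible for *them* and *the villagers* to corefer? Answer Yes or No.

No

*them* is a pronoun; Principle B requires it to be free in its binding domain — the clause headed by 'hired'.
— the villagers: subject of the clause headed by 'hired'; c-commands the pronoun within its binding domain — blocked (Principle B).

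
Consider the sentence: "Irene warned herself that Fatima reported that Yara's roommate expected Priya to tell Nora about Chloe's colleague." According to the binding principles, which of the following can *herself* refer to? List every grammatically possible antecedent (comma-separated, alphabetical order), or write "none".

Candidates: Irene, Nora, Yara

Irene

*herself* is a reflexive; Principle A requires it to be bound within its binding domain — the matrix clause.
— Irene: subject of the matrix clause; c-commands the reflexive within its binding domain — allowed (Principle A).
— Nora: object of the clause headed by 'tell'; does not c-command the reflexive — cannot bind it (Principle A).
— Yara: possessor inside the subject DP of the clause headed by 'expected'; does not c-command the reflexive — cannot bind it (Principle A).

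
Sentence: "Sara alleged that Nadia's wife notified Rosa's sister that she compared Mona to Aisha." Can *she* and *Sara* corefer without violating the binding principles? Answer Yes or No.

Yes

*Sara* is an R-expression; Principle C requires it to be free (not bound by any c-commanding expression).
— she: subject of the clause headed by 'compared'; the pronoun does not c-command the R-expression — coreference allowed.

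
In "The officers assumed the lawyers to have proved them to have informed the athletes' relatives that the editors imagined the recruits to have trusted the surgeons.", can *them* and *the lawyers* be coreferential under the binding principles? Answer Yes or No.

No

*the lawyers* is an R-expression; Principle C requires it to be free (not bound by any c-commanding expression).
— them: subject of the clause headed by 'informed'; the R-expression locally c-commands the pronoun — coreference blocked (Principle B on the pronoun).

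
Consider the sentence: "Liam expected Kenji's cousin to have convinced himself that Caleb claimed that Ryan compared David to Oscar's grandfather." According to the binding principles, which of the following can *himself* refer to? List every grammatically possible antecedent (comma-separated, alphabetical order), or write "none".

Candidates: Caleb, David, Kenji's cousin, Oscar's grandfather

*himself* is a reflexive; Principle A requires it to be bound within its binding domain — the clause headed by 'convinced'.
— Caleb: subject of the clause headed by 'claimed'; does not c-command the reflexive — cannot bind it (Principle A).
— David: object of the clause headed by 'compared'; does not c-command the reflexive — cannot bind it (Principle A).
— Kenji's cousin: subject of the clause headed by 'convinced'; c-commands the reflexive within its binding domain — allowed (Principle A).
— Oscar's grandfather: second object of the clause headed by 'compared'; does not c-command the reflexive — cannot bind it (Principle A).

Kenji's cousin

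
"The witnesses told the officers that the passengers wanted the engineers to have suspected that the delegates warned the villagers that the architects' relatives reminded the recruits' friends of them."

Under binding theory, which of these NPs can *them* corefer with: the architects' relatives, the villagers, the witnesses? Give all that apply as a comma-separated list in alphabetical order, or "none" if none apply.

*them* is a pronoun; Principle B requires it to be free in its binding domain — the clause headed by 'reminded'.
— the architects' relatives: subject of the clause headed by 'reminded'; c-commands the pronoun within its binding domain — blocked (Principle B).
— the villagers: object of the clause headed by 'warned'; c-commands the pronoun but lies outside its binding domain — allowed.
— the witnesses: subject of the matrix clause; c-commands the pronoun but lies outside its binding domain — allowed.

the villagers, the witnesses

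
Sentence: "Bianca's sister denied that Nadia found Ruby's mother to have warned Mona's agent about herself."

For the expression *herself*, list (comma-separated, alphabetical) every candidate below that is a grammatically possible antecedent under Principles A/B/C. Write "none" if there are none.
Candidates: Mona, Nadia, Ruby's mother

*herself* is a reflexive; Principle A requires it to be bound within its binding domain — the clause headed by 'warned'.
— Mona: possessor inside the object DP of the clause headed by 'warned'; does not c-command the reflexive — cannot bind it (Principle A).
— Nadia: subject of the clause headed by 'found'; c-commands the reflexive but lies outside its binding domain — cannot bind it (Principle A).
— Ruby's mother: subject of the clause headed by 'warned'; c-commands the reflexive within its binding domain — allowed (Principle A).

Ruby's mother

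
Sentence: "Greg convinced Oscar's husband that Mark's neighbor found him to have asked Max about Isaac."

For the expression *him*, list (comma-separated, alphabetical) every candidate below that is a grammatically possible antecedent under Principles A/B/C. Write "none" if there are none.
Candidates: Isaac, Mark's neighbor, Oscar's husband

*him* is a pronoun; Principle B requires it to be free in its binding domain — the clause headed by 'found'.
— Isaac: second object of the clause headed by 'asked'; is c-commanded by the pronoun; coreference would bind this R-expression — blocked (Principle C).
— Mark's neighbor: subject of the clause headed by 'found'; c-commands the pronoun within its binding domain — blocked (Principle B).
— Oscar's husband: object of the matrix clause; c-commands the pronoun but lies outside its binding domain — allowed.

Oscar's husband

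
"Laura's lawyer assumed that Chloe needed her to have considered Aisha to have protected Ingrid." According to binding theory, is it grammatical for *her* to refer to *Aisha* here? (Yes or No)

No

*Aisha* is an R-expression; Principle C requires it to be free (not bound by any c-commanding expression).
— her: subject of the clause headed by 'considered'; the pronoun c-commands the R-expression — coreference blocked (Principle C).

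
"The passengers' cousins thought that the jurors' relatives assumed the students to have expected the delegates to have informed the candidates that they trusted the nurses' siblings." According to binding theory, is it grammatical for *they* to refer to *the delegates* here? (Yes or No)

*the delegates* is an R-expression; Principle C requires it to be free (not bound by any c-commanding expression).
— they: subject of the clause headed by 'trusted'; the pronoun does not c-command the R-expression — coreference allowed.

Yes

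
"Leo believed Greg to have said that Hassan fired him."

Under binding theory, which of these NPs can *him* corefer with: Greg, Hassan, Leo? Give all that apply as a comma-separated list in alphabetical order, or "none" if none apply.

Greg, Leo

*him* is a pronoun; Principle B requires it to be free in its binding domain — the clause headed by 'fired'.
— Greg: subject of the clause headed by 'said'; c-commands the pronoun but lies outside its binding domain — allowed.
— Hassan: subject of the clause headed by 'fired'; c-commands the pronoun within its binding domain — blocked (Principle B).
— Leo: subject of the matrix clause; c-commands the pronoun but lies outside its binding domain — allowed.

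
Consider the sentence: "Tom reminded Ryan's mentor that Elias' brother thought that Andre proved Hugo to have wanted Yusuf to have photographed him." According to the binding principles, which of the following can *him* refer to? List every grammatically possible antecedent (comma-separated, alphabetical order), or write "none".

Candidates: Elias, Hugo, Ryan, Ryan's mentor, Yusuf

*him* is a pronoun; Principle B requires it to be free in its binding domain — the clause headed by 'photographed'.
— Elias: possessor inside the subject DP of the clause headed by 'thought'; does not c-command the pronoun — Principle B does not apply; allowed.
— Hugo: subject of the clause headed by 'wanted'; c-commands the pronoun but lies outside its binding domain — allowed.
— Ryan: possessor inside the object DP of the matrix clause; does not c-command the pronoun — Principle B does not apply; allowed.
— Ryan's mentor: object of the matrix clause; c-commands the pronoun but lies outside its binding domain — allowed.
— Yusuf: subject of the clause headed by 'photographed'; c-commands the pronoun within its binding domain — blocked (Principle B).

Elias, Hugo, Ryan, Ryan's mentor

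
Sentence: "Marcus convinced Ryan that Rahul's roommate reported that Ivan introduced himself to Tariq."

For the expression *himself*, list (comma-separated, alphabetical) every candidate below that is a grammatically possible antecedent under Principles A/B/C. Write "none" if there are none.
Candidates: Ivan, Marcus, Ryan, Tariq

*himself* is a reflexive; Principle A requires it to be bound within its binding domain — the clause headed by 'introduced'.
— Ivan: subject of the clause headed by 'introduced'; c-commands the reflexive within its binding domain — allowed (Principle A).
— Marcus: subject of the matrix clause; c-commands the reflexive but lies outside its binding domain — cannot bind it (Principle A).
— Ryan: object of the matrix clause; c-commands the reflexive but lies outside its binding domain — cannot bind it (Principle A).
— Tariq: second object of the clause headed by 'introduced'; does not c-command the reflexive — cannot bind it (Principle A).

Ivan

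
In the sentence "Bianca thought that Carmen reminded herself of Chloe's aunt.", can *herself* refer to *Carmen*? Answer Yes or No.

Yes

*herself* is a reflexive; Principle A requires it to be bound within its binding domain — the clause headed by 'reminded'.
— Carmen: subject of the clause headed by 'reminded'; c-commands the reflexive within its binding domain — allowed (Principle A).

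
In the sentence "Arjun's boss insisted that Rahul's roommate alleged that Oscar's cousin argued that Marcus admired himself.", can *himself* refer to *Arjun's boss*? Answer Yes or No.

*himself* is a reflexive; Principle A requires it to be bound within its binding domain — the clause headed by 'admired'.
— Arjun's boss: subject of the matrix clause; c-commands the reflexive but lies outside its binding domain — cannot bind it (Principle A).

No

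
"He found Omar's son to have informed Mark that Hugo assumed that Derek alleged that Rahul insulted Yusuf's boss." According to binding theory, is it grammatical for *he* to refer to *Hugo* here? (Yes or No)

*Hugo* is an R-expression; Principle C requires it to be free (not bound by any c-commanding expression).
— he: subject of the matrix clause; the pronoun c-commands the R-expression — coreference blocked (Principle C).

No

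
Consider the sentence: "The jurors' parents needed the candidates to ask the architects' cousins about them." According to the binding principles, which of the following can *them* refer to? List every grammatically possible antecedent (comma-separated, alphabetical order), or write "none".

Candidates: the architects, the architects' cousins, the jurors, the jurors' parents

the architects, the jurors, the jurors' parents

*them* is a pronoun; Principle B requires it to be free in its binding domain — the clause headed by 'ask'.
— the architects: possessor inside the object DP of the clause headed by 'ask'; does not c-command the pronoun — Principle B does not apply; allowed.
— the architects' cousins: object of the clause headed by 'ask'; c-commands the pronoun within its binding domain — blocked (Principle B).
— the jurors: possessor inside the subject DP of the matrix clause; does not c-command the pronoun — Principle B does not apply; allowed.
— the jurors' parents: subject of the matrix clause; c-commands the pronoun but lies outside its binding domain — allowed.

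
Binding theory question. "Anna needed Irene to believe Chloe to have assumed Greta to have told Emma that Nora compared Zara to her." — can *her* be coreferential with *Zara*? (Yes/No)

No

*her* is a pronoun; Principle B requires it to be free in its binding domain — the clause headed by 'compared'.
— Zara: object of the clause headed by 'compared'; c-commands the pronoun within its binding domain — blocked (Principle B).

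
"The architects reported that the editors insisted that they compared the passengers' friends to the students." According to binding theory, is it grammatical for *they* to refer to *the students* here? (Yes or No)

No

*the students* is an R-expression; Principle C requires it to be free (not bound by any c-commanding expression).
— they: subject of the clause headed by 'compared'; the pronoun c-commands the R-expression — coreference blocked (Principle C).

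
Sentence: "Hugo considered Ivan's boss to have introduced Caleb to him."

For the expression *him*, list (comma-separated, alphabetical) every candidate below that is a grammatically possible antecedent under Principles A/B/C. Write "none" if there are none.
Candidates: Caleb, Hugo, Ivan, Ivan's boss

*him* is a pronoun; Principle B requires it to be free in its binding domain — the clause headed by 'introduced'.
— Caleb: object of the clause headed by 'introduced'; c-commands the pronoun within its binding domain — blocked (Principle B).
— Hugo: subject of the matrix clause; c-commands the pronoun but lies outside its binding domain — allowed.
— Ivan: possessor inside the subject DP of the clause headed by 'introduced'; does not c-command the pronoun — Principle B does not apply; allowed.
— Ivan's boss: subject of the clause headed by 'introduced'; c-commands the pronoun within its binding domain — blocked (Principle B).

Hugo, Ivan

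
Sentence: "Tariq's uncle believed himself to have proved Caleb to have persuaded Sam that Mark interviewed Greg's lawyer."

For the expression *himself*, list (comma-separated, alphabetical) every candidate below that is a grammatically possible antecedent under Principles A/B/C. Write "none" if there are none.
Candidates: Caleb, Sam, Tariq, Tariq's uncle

*himself* is a reflexive; Principle A requires it to be bound within its binding domain — the matrix clause.
— Caleb: subject of the clause headed by 'persuaded'; does not c-command the reflexive — cannot bind it (Principle A).
— Sam: object of the clause headed by 'persuaded'; does not c-command the reflexive — cannot bind it (Principle A).
— Tariq: possessor inside the subject DP of the matrix clause; does not c-command the reflexive — cannot bind it (Principle A).
— Tariq's uncle: subject of the matrix clause; c-commands the reflexive within its binding domain — allowed (Principle A).

Tariq's uncle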